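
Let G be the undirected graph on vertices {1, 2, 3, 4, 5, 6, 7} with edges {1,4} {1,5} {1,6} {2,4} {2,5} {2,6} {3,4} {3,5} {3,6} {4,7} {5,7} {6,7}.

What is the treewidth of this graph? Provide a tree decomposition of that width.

Treewidth 3.
Bags: B1 = {1, 4, 5, 6}  B2 = {2, 4, 5, 6}  B3 = {3, 4, 5, 6}  B4 = {4, 5, 6, 7}
Tree: B1–B2, B2–B3, B3–B4

Each bag holds 4 vertices, so the decomposition has width 3, which upper-bounds the treewidth. For the lower bound: the 4 vertex sets {1,5}, {2,6}, {4}, {3} are disjoint, each induces a connected subgraph, and every pair is joined by at least one edge of G. Contracting each set to a single vertex therefore yields K_{4} as a minor, and since treewidth is minor-monotone, tw(G) ≥ tw(K_{4}) = 3. Hence tw(G) = 3 exactly.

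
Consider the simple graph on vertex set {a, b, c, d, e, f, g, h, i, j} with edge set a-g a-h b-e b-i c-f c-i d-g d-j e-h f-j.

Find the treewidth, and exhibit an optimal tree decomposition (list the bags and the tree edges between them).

Treewidth 2.
Bags: B1 = {d, g, j}  B2 = {f, g, j}  B3 = {c, f, g}  B4 = {c, g, i}  B5 = {b, g, i}  B6 = {b, e, g}  B7 = {e, g, h}  B8 = {a, g, h}
Tree: B1–B2, B2–B3, B3–B4, B4–B5, B5–B6, B6–B7, B7–B8

Each bag holds 3 vertices, so the decomposition has width 2, which upper-bounds the treewidth. The edges g–d–j–f–c–i–b–e–h–a–g form a cycle, so G is not a tree and its treewidth is at least 2. The upper and lower bounds meet at 2, so that is the treewidth.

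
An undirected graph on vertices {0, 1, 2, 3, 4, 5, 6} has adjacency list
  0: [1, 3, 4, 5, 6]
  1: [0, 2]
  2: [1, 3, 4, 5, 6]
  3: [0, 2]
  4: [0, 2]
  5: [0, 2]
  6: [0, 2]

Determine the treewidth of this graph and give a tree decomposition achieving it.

Treewidth 2.
Bags: B1 = {0, 2, 6}  B2 = {0, 2, 4}  B3 = {0, 2, 3}  B4 = {0, 1, 2}  B5 = {0, 2, 5}
Tree: B1–B2, B2–B3, B3–B4, B4–B5

Each bag holds 3 vertices, so the decomposition has width 2, which upper-bounds the treewidth. The edges 2–6–0–4–2 form a cycle, so G is not a tree and its treewidth is at least 2. Therefore the treewidth is 2.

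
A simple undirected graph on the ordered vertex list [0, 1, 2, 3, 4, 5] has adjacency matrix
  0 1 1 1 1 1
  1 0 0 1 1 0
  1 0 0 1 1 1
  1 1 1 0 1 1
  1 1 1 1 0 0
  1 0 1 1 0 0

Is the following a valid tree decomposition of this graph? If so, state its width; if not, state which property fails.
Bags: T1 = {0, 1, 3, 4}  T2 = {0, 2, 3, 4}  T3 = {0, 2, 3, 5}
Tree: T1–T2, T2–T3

Yes; width 3.

Every vertex of G appears in some bag (union = {0, 1, 2, 3, 4, 5}); every edge is covered by a bag; and for each vertex v the set of bags containing v is connected in the bag tree. The decomposition is therefore valid. The largest bag has 4 vertices, so the width is 3.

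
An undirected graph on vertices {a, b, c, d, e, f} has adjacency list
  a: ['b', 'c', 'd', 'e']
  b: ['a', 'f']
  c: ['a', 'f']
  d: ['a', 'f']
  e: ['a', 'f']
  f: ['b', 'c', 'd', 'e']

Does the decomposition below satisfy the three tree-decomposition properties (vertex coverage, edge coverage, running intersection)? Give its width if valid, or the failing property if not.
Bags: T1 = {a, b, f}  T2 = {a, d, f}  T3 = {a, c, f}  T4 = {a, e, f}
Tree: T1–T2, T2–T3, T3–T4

Checking the three conditions: (i) the bags cover all of {a, b, c, d, e, f}; (ii) for each edge, some bag contains both endpoints; (iii) the bags containing any fixed vertex form a subtree. All hold, so the decomposition is valid with width 3 − 1 = 2.

Yes; width 2.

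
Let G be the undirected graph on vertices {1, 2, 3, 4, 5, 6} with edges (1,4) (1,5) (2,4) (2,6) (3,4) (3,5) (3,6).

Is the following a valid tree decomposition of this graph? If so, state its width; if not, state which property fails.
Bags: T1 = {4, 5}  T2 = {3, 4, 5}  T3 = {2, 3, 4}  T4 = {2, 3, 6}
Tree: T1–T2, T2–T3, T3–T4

No — vertex 1 appears in no bag.

A tree decomposition must satisfy three properties: every vertex lies in some bag; for every edge, both endpoints lie together in some bag; and for every vertex, the bags containing it form a connected subtree. Here vertex 1 appears in no bag, so the decomposition is invalid.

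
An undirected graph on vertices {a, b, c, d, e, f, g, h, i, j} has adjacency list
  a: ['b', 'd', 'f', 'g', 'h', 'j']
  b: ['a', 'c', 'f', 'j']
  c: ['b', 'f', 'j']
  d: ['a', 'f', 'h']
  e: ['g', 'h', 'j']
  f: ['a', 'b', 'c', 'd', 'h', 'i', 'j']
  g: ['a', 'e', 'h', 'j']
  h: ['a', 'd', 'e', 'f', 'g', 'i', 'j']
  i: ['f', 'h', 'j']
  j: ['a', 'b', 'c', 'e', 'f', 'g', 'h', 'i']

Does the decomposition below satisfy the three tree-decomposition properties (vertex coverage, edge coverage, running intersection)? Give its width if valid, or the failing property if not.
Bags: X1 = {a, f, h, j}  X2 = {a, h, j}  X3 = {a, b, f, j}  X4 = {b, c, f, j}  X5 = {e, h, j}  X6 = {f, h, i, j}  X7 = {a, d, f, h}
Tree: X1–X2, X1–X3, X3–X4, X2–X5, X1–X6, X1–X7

A tree decomposition must satisfy three properties: every vertex lies in some bag; for every edge, both endpoints lie together in some bag; and for every vertex, the bags containing it form a connected subtree. Here vertex g appears in no bag, so the decomposition is invalid.

No — vertex g appears in no bag.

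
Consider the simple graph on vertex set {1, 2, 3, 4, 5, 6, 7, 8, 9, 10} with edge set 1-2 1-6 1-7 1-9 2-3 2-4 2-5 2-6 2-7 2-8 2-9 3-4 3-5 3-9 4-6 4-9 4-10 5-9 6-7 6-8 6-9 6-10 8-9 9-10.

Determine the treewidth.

A width-3 tree decomposition is:
Bags: B1 = {1, 2, 6, 9}  B2 = {2, 4, 6, 9}  B3 = {4, 6, 9, 10}  B4 = {2, 3, 4, 9}  B5 = {2, 3, 5, 9}  B6 = {2, 6, 8, 9}  B7 = {1, 2, 6, 7}
Tree: B1–B2, B2–B3, B2–B4, B4–B5, B2–B6, B1–B7
Every bag has size at most 4, so the width is 4 − 1 = 3 and tw(G) ≤ 3. For the lower bound, the 4 vertices {2, 3, 4, 9} are pairwise adjacent, and any tree decomposition puts a clique entirely inside one bag — forcing width ≥ 3. The upper and lower bounds meet at 3, so that is the treewidth.

3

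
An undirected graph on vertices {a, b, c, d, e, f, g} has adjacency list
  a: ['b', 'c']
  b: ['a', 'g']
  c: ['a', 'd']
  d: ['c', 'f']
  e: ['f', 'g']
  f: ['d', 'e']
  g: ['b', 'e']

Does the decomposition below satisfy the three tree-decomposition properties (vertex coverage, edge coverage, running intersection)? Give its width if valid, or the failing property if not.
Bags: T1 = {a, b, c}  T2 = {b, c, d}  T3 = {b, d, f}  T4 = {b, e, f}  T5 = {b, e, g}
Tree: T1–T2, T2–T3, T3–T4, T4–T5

Checking the three conditions: (i) the bags cover all of {a, b, c, d, e, f, g}; (ii) for each edge, some bag contains both endpoints; (iii) the bags containing any fixed vertex form a subtree. All hold, so the decomposition is valid with width 3 − 1 = 2.

Yes; width 2.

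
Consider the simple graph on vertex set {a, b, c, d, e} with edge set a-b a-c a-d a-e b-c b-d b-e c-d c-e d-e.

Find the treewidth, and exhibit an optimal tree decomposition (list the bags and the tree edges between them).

Treewidth 4.
One such decomposition:
Bags: B1 = {a, b, c, d, e}
Tree: (single bag)

With just one bag of size 5, the width is 5 − 1 = 4, so tw(G) ≤ 4. For the lower bound, the 5 vertices {a, b, c, d, e} are pairwise adjacent, and any tree decomposition puts a clique entirely inside one bag — forcing width ≥ 4. Hence tw(G) = 4 exactly.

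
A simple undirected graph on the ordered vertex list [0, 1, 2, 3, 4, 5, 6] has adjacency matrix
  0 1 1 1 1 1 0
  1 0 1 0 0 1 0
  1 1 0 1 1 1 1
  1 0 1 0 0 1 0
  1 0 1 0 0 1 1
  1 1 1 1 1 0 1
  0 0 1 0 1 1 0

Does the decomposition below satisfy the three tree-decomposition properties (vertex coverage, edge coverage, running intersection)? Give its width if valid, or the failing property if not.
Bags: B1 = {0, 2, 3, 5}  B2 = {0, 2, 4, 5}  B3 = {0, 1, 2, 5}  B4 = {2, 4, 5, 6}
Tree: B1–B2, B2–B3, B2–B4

Vertex coverage: the bags together contain {0, 1, 2, 3, 4, 5, 6}, the full vertex set. Edge coverage: each edge of G has both endpoints in at least one bag. Running intersection: for every vertex, the bags containing it form a connected subtree. All three properties hold, so this is a valid tree decomposition of width max|bag| − 1 = 3, and hence tw(G) ≤ 3.

Yes; width 3.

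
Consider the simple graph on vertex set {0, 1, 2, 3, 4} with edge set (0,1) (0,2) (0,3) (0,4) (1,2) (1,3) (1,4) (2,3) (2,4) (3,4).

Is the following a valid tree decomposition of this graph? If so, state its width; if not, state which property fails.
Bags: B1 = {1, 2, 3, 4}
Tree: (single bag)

No — vertex 0 appears in no bag.

A tree decomposition must satisfy three properties: every vertex lies in some bag; for every edge, both endpoints lie together in some bag; and for every vertex, the bags containing it form a connected subtree. Here vertex 0 appears in no bag, so the decomposition is invalid.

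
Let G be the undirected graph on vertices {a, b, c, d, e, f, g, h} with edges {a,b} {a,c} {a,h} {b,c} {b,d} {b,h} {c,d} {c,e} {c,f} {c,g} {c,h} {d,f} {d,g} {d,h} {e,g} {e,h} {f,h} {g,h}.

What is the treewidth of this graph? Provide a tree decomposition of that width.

Treewidth 3.
One such decomposition:
Bags: B1 = {b, c, d, h}  B2 = {c, d, f, h}  B3 = {c, d, g, h}  B4 = {a, b, c, h}  B5 = {c, e, g, h}
Tree: B1–B2, B1–B3, B1–B4, B3–B5

Every bag has size at most 4, so the width is 4 − 1 = 3 and tw(G) ≤ 3. Conversely, {c, d, g, h} is a clique of size 4, and the vertices of any clique must share a bag in every tree decomposition; so some bag has ≥ 4 vertices and tw(G) ≥ 3. The upper and lower bounds meet at 3, so that is the treewidth.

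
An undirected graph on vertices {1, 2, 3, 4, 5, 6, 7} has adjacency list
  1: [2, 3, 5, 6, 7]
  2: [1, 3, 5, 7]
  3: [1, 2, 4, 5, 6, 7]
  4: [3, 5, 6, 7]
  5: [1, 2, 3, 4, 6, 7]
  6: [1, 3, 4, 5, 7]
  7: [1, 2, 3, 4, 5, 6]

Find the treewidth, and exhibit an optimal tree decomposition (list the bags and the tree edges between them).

Treewidth 4.
One such decomposition:
Bags: B1 = {1, 3, 5, 6, 7}  B2 = {3, 4, 5, 6, 7}  B3 = {1, 2, 3, 5, 7}
Tree: B1–B2, B1–B3

Each bag holds 5 vertices, so the decomposition has width 4, which upper-bounds the treewidth. On the other hand G contains the 5-clique {1, 2, 3, 5, 7}. A clique must lie in a single bag of any decomposition, so no decomposition can have width below 4. Therefore the treewidth is 4.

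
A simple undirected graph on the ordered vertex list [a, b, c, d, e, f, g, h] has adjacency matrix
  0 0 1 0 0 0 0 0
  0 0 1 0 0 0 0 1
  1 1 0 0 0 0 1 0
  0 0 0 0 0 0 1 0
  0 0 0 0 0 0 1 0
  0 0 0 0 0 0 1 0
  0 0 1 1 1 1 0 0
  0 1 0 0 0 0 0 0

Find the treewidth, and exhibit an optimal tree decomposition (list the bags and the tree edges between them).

Treewidth 1.
One such decomposition:
Bags: B1 = {d, g}  B2 = {c, g}  B3 = {f, g}  B4 = {e, g}  B5 = {a, c}  B6 = {b, c}  B7 = {b, h}
Tree: B1–B2, B1–B3, B2–B4, B2–B5, B2–B6, B6–B7

The largest bag has 2 vertices, giving width 1; this decomposition certifies tw(G) ≤ 1. G has an edge, so its treewidth is at least 1. The upper and lower bounds meet at 1, so that is the treewidth.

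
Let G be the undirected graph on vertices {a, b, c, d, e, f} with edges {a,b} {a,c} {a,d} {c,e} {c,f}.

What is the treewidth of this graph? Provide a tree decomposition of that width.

Each bag holds 2 vertices, so the decomposition has width 1, which upper-bounds the treewidth. Since G has at least one edge (e.g. c–e), it is not an edgeless graph, so tw(G) ≥ 1. The upper and lower bounds meet at 1, so that is the treewidth.

Treewidth 1.
One such decomposition:
Bags: B1 = {c, e}  B2 = {a, c}  B3 = {c, f}  B4 = {a, d}  B5 = {a, b}
Tree: B1–B2, B1–B3, B2–B4, B4–B5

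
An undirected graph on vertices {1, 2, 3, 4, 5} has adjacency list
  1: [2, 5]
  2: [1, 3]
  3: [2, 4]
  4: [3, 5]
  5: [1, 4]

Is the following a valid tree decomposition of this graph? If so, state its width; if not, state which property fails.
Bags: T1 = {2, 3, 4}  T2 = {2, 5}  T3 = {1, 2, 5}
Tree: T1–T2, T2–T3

A tree decomposition must satisfy three properties: every vertex lies in some bag; for every edge, both endpoints lie together in some bag; and for every vertex, the bags containing it form a connected subtree. Here edge (4,5) lies in no bag, so the decomposition is invalid.

No — edge (4,5) lies in no bag.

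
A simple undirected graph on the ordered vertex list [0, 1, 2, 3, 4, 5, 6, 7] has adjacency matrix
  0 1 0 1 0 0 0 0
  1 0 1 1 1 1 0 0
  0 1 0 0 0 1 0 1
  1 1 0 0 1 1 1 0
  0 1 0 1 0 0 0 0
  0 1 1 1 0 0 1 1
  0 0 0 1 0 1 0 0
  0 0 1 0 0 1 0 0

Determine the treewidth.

A width-2 tree decomposition is:
Bags: B1 = {0, 1, 3}  B2 = {1, 3, 5}  B3 = {1, 2, 5}  B4 = {2, 5, 7}  B5 = {1, 3, 4}  B6 = {3, 5, 6}
Tree: B1–B2, B2–B3, B3–B4, B1–B5, B2–B6
Every bag has size at most 3, so the width is 3 − 1 = 2 and tw(G) ≤ 2. Conversely, {1, 2, 5} is a clique of size 3, and the vertices of any clique must share a bag in every tree decomposition; so some bag has ≥ 3 vertices and tw(G) ≥ 2. Hence tw(G) = 2 exactly.

2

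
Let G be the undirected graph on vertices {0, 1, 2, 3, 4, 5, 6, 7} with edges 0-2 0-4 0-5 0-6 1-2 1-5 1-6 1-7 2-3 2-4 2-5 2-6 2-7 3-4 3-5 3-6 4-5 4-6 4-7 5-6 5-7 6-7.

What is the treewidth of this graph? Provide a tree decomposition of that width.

Each bag holds 5 vertices, so the decomposition has width 4, which upper-bounds the treewidth. Conversely, {1, 2, 5, 6, 7} is a clique of size 5, and the vertices of any clique must share a bag in every tree decomposition; so some bag has ≥ 5 vertices and tw(G) ≥ 4. Combining the bounds, tw(G) = 4.

Treewidth 4.
Bags: B1 = {2, 3, 4, 5, 6}  B2 = {2, 4, 5, 6, 7}  B3 = {1, 2, 5, 6, 7}  B4 = {0, 2, 4, 5, 6}
Tree: B1–B2, B2–B3, B1–B4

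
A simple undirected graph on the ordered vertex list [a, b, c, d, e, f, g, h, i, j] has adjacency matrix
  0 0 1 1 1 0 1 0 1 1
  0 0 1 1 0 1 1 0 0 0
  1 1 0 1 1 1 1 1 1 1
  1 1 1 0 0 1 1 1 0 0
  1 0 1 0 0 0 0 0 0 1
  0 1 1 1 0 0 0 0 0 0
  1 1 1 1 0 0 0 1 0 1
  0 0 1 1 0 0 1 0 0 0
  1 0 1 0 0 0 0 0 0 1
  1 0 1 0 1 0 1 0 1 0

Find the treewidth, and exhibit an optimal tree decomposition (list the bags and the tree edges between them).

Treewidth 3.
One such decomposition:
Bags: B1 = {b, c, d, g}  B2 = {a, c, d, g}  B3 = {a, c, g, j}  B4 = {a, c, e, j}  B5 = {b, c, d, f}  B6 = {c, d, g, h}  B7 = {a, c, i, j}
Tree: B1–B2, B2–B3, B3–B4, B1–B5, B1–B6, B3–B7

Every bag has size at most 4, so the width is 4 − 1 = 3 and tw(G) ≤ 3. Conversely, {c, d, g, h} is a clique of size 4, and the vertices of any clique must share a bag in every tree decomposition; so some bag has ≥ 4 vertices and tw(G) ≥ 3. The upper and lower bounds meet at 3, so that is the treewidth.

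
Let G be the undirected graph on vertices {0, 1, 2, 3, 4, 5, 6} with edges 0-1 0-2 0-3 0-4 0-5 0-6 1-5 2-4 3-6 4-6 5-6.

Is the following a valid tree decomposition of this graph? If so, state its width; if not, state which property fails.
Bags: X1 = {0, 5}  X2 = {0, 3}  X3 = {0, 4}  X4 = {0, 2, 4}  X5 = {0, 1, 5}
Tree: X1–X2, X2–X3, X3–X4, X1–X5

No — vertex 6 appears in no bag.

A tree decomposition must satisfy three properties: every vertex lies in some bag; for every edge, both endpoints lie together in some bag; and for every vertex, the bags containing it form a connected subtree. Here vertex 6 appears in no bag, so the decomposition is invalid.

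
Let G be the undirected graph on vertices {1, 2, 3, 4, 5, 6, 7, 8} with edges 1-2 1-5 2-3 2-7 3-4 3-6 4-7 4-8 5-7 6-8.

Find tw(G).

2

A width-2 tree decomposition is:
Bags: B1 = {1, 2, 5}  B2 = {2, 5, 7}  B3 = {2, 3, 7}  B4 = {3, 4, 7}  B5 = {3, 4, 6}  B6 = {4, 6, 8}
Tree: B1–B2, B2–B3, B3–B4, B4–B5, B5–B6
Every bag has size at most 3, so the width is 3 − 1 = 2 and tw(G) ≤ 2. The edges 1–5–7–2–1 form a cycle, so G is not a tree and its treewidth is at least 2. Combining the bounds, tw(G) = 2.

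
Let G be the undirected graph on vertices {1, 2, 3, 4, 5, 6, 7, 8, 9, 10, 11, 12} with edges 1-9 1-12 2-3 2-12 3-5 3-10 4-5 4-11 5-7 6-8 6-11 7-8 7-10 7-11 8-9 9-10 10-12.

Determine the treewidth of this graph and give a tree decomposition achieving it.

Treewidth 3.
One optimal decomposition is:
Bags: B1 = {4, 5, 6, 11}  B2 = {5, 6, 7, 11}  B3 = {5, 6, 7, 8}  B4 = {3, 5, 7, 8}  B5 = {3, 7, 8, 10}  B6 = {3, 8, 9, 10}  B7 = {2, 3, 9, 10}  B8 = {2, 9, 10, 12}  B9 = {1, 2, 9, 12}
Tree: B1–B2, B2–B3, B3–B4, B4–B5, B5–B6, B6–B7, B7–B8, B8–B9

Every bag has size at most 4, so the width is 4 − 1 = 3 and tw(G) ≤ 3. For the lower bound: the 4 vertex sets {4,6,11}, {5}, {7}, {3,8,9,10} are disjoint, each induces a connected subgraph, and every pair is joined by at least one edge of G. Contracting each set to a single vertex therefore yields K_{4} as a minor, and since treewidth is minor-monotone, tw(G) ≥ tw(K_{4}) = 3. Combining the bounds, tw(G) = 3.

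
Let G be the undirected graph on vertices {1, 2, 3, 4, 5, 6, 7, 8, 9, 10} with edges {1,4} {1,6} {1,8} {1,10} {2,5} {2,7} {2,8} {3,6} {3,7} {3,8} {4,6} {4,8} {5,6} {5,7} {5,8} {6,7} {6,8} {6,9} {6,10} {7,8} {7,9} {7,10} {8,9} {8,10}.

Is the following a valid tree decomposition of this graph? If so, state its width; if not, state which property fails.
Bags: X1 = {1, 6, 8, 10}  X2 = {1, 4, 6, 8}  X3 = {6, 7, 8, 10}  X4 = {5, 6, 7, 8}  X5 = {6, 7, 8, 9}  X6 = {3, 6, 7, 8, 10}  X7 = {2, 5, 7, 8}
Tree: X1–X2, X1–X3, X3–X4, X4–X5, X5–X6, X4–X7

No — bags containing vertex 10 are not connected in the tree.

A tree decomposition must satisfy three properties: every vertex lies in some bag; for every edge, both endpoints lie together in some bag; and for every vertex, the bags containing it form a connected subtree. Here bags containing vertex 10 are not connected in the tree, so the decomposition is invalid.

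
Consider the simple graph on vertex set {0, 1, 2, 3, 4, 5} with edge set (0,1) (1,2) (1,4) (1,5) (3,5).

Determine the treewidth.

1

A width-1 tree decomposition is:
Bags: B1 = {1, 2}  B2 = {1, 5}  B3 = {0, 1}  B4 = {1, 4}  B5 = {3, 5}
Tree: B1–B2, B1–B3, B3–B4, B2–B5
Each bag holds 2 vertices, so the decomposition has width 1, which upper-bounds the treewidth. Any graph with an edge has treewidth ≥ 1, and G has the edge 2–1. The upper and lower bounds meet at 1, so that is the treewidth.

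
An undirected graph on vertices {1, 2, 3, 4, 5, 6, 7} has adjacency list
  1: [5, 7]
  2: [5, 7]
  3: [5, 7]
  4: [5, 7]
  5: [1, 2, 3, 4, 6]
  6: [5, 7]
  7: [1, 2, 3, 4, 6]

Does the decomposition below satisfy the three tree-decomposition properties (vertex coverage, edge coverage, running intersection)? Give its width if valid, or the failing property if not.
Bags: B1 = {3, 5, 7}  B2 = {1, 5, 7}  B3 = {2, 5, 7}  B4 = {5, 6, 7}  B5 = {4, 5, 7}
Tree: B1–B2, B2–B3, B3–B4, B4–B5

Checking the three conditions: (i) the bags cover all of {1, 2, 3, 4, 5, 6, 7}; (ii) for each edge, some bag contains both endpoints; (iii) the bags containing any fixed vertex form a subtree. All hold, so the decomposition is valid with width 3 − 1 = 2.

Yes; width 2.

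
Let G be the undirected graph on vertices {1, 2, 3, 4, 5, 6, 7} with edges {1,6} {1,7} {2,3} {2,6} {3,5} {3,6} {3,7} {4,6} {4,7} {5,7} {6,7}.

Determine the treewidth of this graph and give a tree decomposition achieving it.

Treewidth 2.
One such decomposition:
Bags: B1 = {4, 6, 7}  B2 = {3, 6, 7}  B3 = {3, 5, 7}  B4 = {2, 3, 6}  B5 = {1, 6, 7}
Tree: B1–B2, B2–B3, B2–B4, B2–B5

Every bag has size at most 3, so the width is 3 − 1 = 2 and tw(G) ≤ 2. Conversely, {3, 5, 7} is a clique of size 3, and the vertices of any clique must share a bag in every tree decomposition; so some bag has ≥ 3 vertices and tw(G) ≥ 2. Therefore the treewidth is 2.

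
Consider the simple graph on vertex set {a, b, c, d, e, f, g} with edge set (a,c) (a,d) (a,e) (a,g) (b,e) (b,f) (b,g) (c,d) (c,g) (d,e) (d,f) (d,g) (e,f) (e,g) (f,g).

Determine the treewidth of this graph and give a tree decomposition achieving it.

Treewidth 3.
Bags: B1 = {b, e, f, g}  B2 = {d, e, f, g}  B3 = {a, d, e, g}  B4 = {a, c, d, g}
Tree: B1–B2, B2–B3, B3–B4

Every bag has size at most 4, so the width is 4 − 1 = 3 and tw(G) ≤ 3. For the lower bound, the 4 vertices {d, e, f, g} are pairwise adjacent, and any tree decomposition puts a clique entirely inside one bag — forcing width ≥ 3. Combining the bounds, tw(G) = 3.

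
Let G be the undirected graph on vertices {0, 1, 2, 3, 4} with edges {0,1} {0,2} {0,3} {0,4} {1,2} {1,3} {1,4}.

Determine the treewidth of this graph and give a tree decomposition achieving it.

Every bag has size at most 3, so the width is 3 − 1 = 2 and tw(G) ≤ 2. On the other hand G contains the 3-clique {0, 1, 2}. A clique must lie in a single bag of any decomposition, so no decomposition can have width below 2. Therefore the treewidth is 2.

Treewidth 2.
Bags: B1 = {0, 1, 4}  B2 = {0, 1, 2}  B3 = {0, 1, 3}
Tree: B1–B2, B2–B3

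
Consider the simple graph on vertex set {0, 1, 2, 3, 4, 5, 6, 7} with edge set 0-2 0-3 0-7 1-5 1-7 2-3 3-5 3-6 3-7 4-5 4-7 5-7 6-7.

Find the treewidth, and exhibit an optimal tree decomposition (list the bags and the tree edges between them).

The largest bag has 3 vertices, giving width 2; this decomposition certifies tw(G) ≤ 2. Conversely, {0, 2, 3} is a clique of size 3, and the vertices of any clique must share a bag in every tree decomposition; so some bag has ≥ 3 vertices and tw(G) ≥ 2. Combining the bounds, tw(G) = 2.

Treewidth 2.
One such decomposition:
Bags: B1 = {1, 5, 7}  B2 = {3, 5, 7}  B3 = {4, 5, 7}  B4 = {0, 3, 7}  B5 = {3, 6, 7}  B6 = {0, 2, 3}
Tree: B1–B2, B2–B3, B2–B4, B4–B5, B4–B6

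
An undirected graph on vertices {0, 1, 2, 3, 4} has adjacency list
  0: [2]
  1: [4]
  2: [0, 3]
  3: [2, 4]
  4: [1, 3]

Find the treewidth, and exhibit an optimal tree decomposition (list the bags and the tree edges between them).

Treewidth 1.
One optimal decomposition is:
Bags: B1 = {1, 4}  B2 = {3, 4}  B3 = {2, 3}  B4 = {0, 2}
Tree: B1–B2, B2–B3, B3–B4

Each bag holds 2 vertices, so the decomposition has width 1, which upper-bounds the treewidth. G has an edge, so its treewidth is at least 1. The upper and lower bounds meet at 1, so that is the treewidth.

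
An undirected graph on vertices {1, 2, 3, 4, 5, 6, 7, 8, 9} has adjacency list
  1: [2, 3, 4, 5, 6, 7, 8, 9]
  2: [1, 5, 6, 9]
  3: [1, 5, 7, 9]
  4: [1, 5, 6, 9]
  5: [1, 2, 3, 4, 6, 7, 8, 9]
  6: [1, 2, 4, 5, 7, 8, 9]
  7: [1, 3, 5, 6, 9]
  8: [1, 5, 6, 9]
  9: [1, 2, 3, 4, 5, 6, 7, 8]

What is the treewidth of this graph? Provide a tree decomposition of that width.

Treewidth 4.
One such decomposition:
Bags: B1 = {1, 5, 6, 7, 9}  B2 = {1, 2, 5, 6, 9}  B3 = {1, 5, 6, 8, 9}  B4 = {1, 3, 5, 7, 9}  B5 = {1, 4, 5, 6, 9}
Tree: B1–B2, B2–B3, B1–B4, B1–B5

Every bag has size at most 5, so the width is 5 − 1 = 4 and tw(G) ≤ 4. On the other hand G contains the 5-clique {1, 3, 5, 7, 9}. A clique must lie in a single bag of any decomposition, so no decomposition can have width below 4. Therefore the treewidth is 4.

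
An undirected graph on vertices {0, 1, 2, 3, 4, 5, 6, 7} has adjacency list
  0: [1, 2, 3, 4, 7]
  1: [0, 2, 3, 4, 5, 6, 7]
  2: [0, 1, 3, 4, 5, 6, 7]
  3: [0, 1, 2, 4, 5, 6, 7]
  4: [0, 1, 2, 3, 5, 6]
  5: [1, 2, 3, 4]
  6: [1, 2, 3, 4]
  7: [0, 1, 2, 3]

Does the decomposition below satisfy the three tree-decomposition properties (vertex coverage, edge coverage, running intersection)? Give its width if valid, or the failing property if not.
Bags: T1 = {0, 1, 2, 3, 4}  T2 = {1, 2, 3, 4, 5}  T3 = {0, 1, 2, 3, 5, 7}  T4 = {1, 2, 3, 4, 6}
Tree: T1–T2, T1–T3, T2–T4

No — bags containing vertex 5 are not connected in the tree.

A tree decomposition must satisfy three properties: every vertex lies in some bag; for every edge, both endpoints lie together in some bag; and for every vertex, the bags containing it form a connected subtree. Here bags containing vertex 5 are not connected in the tree, so the decomposition is invalid.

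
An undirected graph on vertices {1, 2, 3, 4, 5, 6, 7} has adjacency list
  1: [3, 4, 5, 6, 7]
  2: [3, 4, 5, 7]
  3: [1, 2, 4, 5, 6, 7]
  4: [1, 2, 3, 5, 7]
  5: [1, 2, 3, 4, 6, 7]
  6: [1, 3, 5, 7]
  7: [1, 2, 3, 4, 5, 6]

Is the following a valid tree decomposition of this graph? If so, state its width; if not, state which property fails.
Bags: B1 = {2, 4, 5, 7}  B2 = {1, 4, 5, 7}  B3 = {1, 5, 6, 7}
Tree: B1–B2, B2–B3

A tree decomposition must satisfy three properties: every vertex lies in some bag; for every edge, both endpoints lie together in some bag; and for every vertex, the bags containing it form a connected subtree. Here vertex 3 appears in no bag, so the decomposition is invalid.

No — vertex 3 appears in no bag.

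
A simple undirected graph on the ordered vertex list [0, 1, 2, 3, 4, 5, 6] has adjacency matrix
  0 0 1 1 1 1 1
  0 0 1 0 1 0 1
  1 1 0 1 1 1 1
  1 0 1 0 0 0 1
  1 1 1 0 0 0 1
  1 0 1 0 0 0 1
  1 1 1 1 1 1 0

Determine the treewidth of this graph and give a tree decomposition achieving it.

Treewidth 3.
Bags: B1 = {0, 2, 4, 6}  B2 = {0, 2, 5, 6}  B3 = {0, 2, 3, 6}  B4 = {1, 2, 4, 6}
Tree: B1–B2, B1–B3, B1–B4

Each bag holds 4 vertices, so the decomposition has width 3, which upper-bounds the treewidth. For the lower bound, the 4 vertices {0, 2, 3, 6} are pairwise adjacent, and any tree decomposition puts a clique entirely inside one bag — forcing width ≥ 3. Therefore the treewidth is 3.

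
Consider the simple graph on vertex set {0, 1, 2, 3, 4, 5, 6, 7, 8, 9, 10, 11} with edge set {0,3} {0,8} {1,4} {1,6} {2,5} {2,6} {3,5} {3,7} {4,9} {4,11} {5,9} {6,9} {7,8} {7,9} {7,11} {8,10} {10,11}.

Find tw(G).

A width-3 tree decomposition is:
Bags: B1 = {1, 2, 4, 6}  B2 = {2, 4, 6, 9}  B3 = {2, 4, 5, 9}  B4 = {4, 5, 9, 11}  B5 = {5, 7, 9, 11}  B6 = {3, 5, 7, 11}  B7 = {3, 7, 10, 11}  B8 = {3, 7, 8, 10}  B9 = {0, 3, 8, 10}
Tree: B1–B2, B2–B3, B3–B4, B4–B5, B5–B6, B6–B7, B7–B8, B8–B9
The largest bag has 4 vertices, giving width 3; this decomposition certifies tw(G) ≤ 3. For the lower bound: the 4 vertex sets {1,2,6}, {4}, {9}, {3,5,7,11} are disjoint, each induces a connected subgraph, and every pair is joined by at least one edge of G. Contracting each set to a single vertex therefore yields K_{4} as a minor, and since treewidth is minor-monotone, tw(G) ≥ tw(K_{4}) = 3. The upper and lower bounds meet at 3, so that is the treewidth.

3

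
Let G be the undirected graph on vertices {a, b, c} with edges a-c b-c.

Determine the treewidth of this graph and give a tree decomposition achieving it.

Every bag has size at most 2, so the width is 2 − 1 = 1 and tw(G) ≤ 1. G has an edge, so its treewidth is at least 1. The upper and lower bounds meet at 1, so that is the treewidth.

Treewidth 1.
One such decomposition:
Bags: B1 = {b, c}  B2 = {a, c}
Tree: B1–B2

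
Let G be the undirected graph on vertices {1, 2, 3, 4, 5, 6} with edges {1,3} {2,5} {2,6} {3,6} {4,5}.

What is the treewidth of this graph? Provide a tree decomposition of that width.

Treewidth 1.
One optimal decomposition is:
Bags: B1 = {4, 5}  B2 = {2, 5}  B3 = {2, 6}  B4 = {3, 6}  B5 = {1, 3}
Tree: B1–B2, B2–B3, B3–B4, B4–B5

The largest bag has 2 vertices, giving width 1; this decomposition certifies tw(G) ≤ 1. Any graph with an edge has treewidth ≥ 1, and G has the edge 4–5. Hence tw(G) = 1 exactly.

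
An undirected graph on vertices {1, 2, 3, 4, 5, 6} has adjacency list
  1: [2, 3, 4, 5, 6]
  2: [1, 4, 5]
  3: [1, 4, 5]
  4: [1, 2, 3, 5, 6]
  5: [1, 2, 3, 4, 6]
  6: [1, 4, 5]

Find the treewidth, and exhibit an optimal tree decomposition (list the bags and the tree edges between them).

Treewidth 3.
Bags: B1 = {1, 2, 4, 5}  B2 = {1, 4, 5, 6}  B3 = {1, 3, 4, 5}
Tree: B1–B2, B1–B3

Each bag holds 4 vertices, so the decomposition has width 3, which upper-bounds the treewidth. For the lower bound, the 4 vertices {1, 2, 4, 5} are pairwise adjacent, and any tree decomposition puts a clique entirely inside one bag — forcing width ≥ 3. Combining the bounds, tw(G) = 3.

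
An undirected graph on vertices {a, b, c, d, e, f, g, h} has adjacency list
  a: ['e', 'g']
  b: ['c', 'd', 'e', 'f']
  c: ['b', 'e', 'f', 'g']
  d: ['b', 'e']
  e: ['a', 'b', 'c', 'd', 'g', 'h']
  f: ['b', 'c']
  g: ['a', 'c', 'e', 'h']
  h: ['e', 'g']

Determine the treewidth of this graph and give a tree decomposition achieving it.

Treewidth 2.
One such decomposition:
Bags: B1 = {c, e, g}  B2 = {a, e, g}  B3 = {b, c, e}  B4 = {b, c, f}  B5 = {e, g, h}  B6 = {b, d, e}
Tree: B1–B2, B1–B3, B3–B4, B1–B5, B3–B6

The largest bag has 3 vertices, giving width 2; this decomposition certifies tw(G) ≤ 2. Conversely, {b, d, e} is a clique of size 3, and the vertices of any clique must share a bag in every tree decomposition; so some bag has ≥ 3 vertices and tw(G) ≥ 2. Hence tw(G) = 2 exactly.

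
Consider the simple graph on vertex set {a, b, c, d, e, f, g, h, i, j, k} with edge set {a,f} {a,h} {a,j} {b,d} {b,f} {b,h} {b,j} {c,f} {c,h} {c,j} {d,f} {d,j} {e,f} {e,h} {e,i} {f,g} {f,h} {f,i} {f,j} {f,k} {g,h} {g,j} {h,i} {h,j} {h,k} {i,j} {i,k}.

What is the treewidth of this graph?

A width-3 tree decomposition is:
Bags: B1 = {c, f, h, j}  B2 = {b, f, h, j}  B3 = {f, h, i, j}  B4 = {b, d, f, j}  B5 = {f, h, i, k}  B6 = {f, g, h, j}  B7 = {e, f, h, i}  B8 = {a, f, h, j}
Tree: B1–B2, B2–B3, B2–B4, B3–B5, B3–B6, B3–B7, B1–B8
The largest bag has 4 vertices, giving width 3; this decomposition certifies tw(G) ≤ 3. For the lower bound, the 4 vertices {b, d, f, j} are pairwise adjacent, and any tree decomposition puts a clique entirely inside one bag — forcing width ≥ 3. Hence tw(G) = 3 exactly.

3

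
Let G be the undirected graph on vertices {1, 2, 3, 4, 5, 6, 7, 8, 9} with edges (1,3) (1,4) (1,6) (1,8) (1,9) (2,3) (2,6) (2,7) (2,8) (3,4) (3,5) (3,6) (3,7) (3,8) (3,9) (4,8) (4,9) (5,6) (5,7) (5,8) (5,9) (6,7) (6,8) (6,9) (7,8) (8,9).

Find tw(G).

4

A width-4 tree decomposition is:
Bags: B1 = {1, 3, 6, 8, 9}  B2 = {3, 5, 6, 8, 9}  B3 = {1, 3, 4, 8, 9}  B4 = {3, 5, 6, 7, 8}  B5 = {2, 3, 6, 7, 8}
Tree: B1–B2, B1–B3, B2–B4, B4–B5
Each bag holds 5 vertices, so the decomposition has width 4, which upper-bounds the treewidth. Conversely, {1, 3, 4, 8, 9} is a clique of size 5, and the vertices of any clique must share a bag in every tree decomposition; so some bag has ≥ 5 vertices and tw(G) ≥ 4. The upper and lower bounds meet at 4, so that is the treewidth.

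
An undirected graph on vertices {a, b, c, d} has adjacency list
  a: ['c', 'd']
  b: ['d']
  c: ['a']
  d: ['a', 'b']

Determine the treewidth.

1

A width-1 tree decomposition is:
Bags: B1 = {a, d}  B2 = {a, c}  B3 = {b, d}
Tree: B1–B2, B1–B3
The largest bag has 2 vertices, giving width 1; this decomposition certifies tw(G) ≤ 1. Since G has at least one edge (e.g. d–a), it is not an edgeless graph, so tw(G) ≥ 1. Therefore the treewidth is 1.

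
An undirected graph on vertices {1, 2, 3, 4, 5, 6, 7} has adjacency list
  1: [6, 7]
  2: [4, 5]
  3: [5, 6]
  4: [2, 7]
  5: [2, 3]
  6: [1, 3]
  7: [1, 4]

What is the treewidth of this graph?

2

A width-2 tree decomposition is:
Bags: B1 = {2, 4, 5}  B2 = {4, 5, 7}  B3 = {1, 5, 7}  B4 = {1, 5, 6}  B5 = {3, 5, 6}
Tree: B1–B2, B2–B3, B3–B4, B4–B5
Each bag holds 3 vertices, so the decomposition has width 2, which upper-bounds the treewidth. For the lower bound, G contains the cycle 5–2–4–7–1–6–3–5, so G is not a forest; only forests have treewidth ≤ 1, hence tw(G) ≥ 2. Combining the bounds, tw(G) = 2.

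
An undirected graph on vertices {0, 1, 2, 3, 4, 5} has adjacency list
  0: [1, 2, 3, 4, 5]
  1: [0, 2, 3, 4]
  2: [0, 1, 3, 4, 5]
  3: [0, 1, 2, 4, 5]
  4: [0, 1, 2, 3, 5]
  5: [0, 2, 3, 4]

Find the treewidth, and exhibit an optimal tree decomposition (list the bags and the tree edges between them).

Treewidth 4.
One optimal decomposition is:
Bags: B1 = {0, 2, 3, 4, 5}  B2 = {0, 1, 2, 3, 4}
Tree: B1–B2

Each bag holds 5 vertices, so the decomposition has width 4, which upper-bounds the treewidth. On the other hand G contains the 5-clique {0, 1, 2, 3, 4}. A clique must lie in a single bag of any decomposition, so no decomposition can have width below 4. The upper and lower bounds meet at 4, so that is the treewidth.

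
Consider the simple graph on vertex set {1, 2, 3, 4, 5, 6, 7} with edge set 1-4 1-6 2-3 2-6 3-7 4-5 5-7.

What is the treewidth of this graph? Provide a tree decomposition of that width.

Treewidth 2.
One optimal decomposition is:
Bags: B1 = {3, 5, 7}  B2 = {3, 4, 5}  B3 = {1, 3, 4}  B4 = {1, 3, 6}  B5 = {2, 3, 6}
Tree: B1–B2, B2–B3, B3–B4, B4–B5

Each bag holds 3 vertices, so the decomposition has width 2, which upper-bounds the treewidth. Since 3–7–5–4–1–6–2–3 is a cycle in G, G is not acyclic. Forests are exactly the graphs of treewidth ≤ 1, so tw(G) ≥ 2. Hence tw(G) = 2 exactly.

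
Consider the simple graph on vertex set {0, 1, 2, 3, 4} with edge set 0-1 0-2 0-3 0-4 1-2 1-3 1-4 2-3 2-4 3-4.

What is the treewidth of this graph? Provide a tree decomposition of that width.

With just one bag of size 5, the width is 5 − 1 = 4, so tw(G) ≤ 4. Conversely, {0, 1, 2, 3, 4} is a clique of size 5, and the vertices of any clique must share a bag in every tree decomposition; so some bag has ≥ 5 vertices and tw(G) ≥ 4. The upper and lower bounds meet at 4, so that is the treewidth.

Treewidth 4.
One optimal decomposition is:
Bags: B1 = {0, 1, 2, 3, 4}
Tree: (single bag)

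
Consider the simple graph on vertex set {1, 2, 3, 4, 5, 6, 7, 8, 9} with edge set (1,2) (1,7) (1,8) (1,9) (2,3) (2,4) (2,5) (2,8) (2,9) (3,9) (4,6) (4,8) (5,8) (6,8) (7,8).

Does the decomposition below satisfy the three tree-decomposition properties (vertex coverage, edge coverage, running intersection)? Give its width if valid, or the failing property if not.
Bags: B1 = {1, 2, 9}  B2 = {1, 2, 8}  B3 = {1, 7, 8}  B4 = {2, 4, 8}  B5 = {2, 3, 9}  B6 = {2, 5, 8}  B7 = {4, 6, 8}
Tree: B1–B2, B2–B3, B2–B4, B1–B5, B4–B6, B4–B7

Checking the three conditions: (i) the bags cover all of {1, 2, 3, 4, 5, 6, 7, 8, 9}; (ii) for each edge, some bag contains both endpoints; (iii) the bags containing any fixed vertex form a subtree. All hold, so the decomposition is valid with width 3 − 1 = 2.

Yes; width 2.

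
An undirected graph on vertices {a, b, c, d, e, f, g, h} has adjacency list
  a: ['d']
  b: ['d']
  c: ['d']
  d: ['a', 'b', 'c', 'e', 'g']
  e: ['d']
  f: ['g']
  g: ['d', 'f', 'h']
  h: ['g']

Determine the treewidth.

1

A width-1 tree decomposition is:
Bags: B1 = {d, e}  B2 = {d, g}  B3 = {g, h}  B4 = {b, d}  B5 = {c, d}  B6 = {a, d}  B7 = {f, g}
Tree: B1–B2, B2–B3, B1–B4, B4–B5, B4–B6, B3–B7
Each bag holds 2 vertices, so the decomposition has width 1, which upper-bounds the treewidth. Since G has at least one edge (e.g. d–e), it is not an edgeless graph, so tw(G) ≥ 1. Hence tw(G) = 1 exactly.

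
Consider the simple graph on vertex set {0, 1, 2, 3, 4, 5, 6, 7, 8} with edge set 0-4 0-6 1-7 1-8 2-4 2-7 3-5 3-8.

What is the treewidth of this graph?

A width-1 tree decomposition is:
Bags: B1 = {0, 6}  B2 = {0, 4}  B3 = {2, 4}  B4 = {2, 7}  B5 = {1, 7}  B6 = {1, 8}  B7 = {3, 8}  B8 = {3, 5}
Tree: B1–B2, B2–B3, B3–B4, B4–B5, B5–B6, B6–B7, B7–B8
Every bag has size at most 2, so the width is 2 − 1 = 1 and tw(G) ≤ 1. Any graph with an edge has treewidth ≥ 1, and G has the edge 6–0. Hence tw(G) = 1 exactly.

1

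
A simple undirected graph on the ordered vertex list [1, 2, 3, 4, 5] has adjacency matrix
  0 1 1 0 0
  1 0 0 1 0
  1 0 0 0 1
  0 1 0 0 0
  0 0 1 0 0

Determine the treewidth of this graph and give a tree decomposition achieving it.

The largest bag has 2 vertices, giving width 1; this decomposition certifies tw(G) ≤ 1. Since G has at least one edge (e.g. 4–2), it is not an edgeless graph, so tw(G) ≥ 1. Therefore the treewidth is 1.

Treewidth 1.
One such decomposition:
Bags: B1 = {2, 4}  B2 = {1, 2}  B3 = {1, 3}  B4 = {3, 5}
Tree: B1–B2, B2–B3, B3–B4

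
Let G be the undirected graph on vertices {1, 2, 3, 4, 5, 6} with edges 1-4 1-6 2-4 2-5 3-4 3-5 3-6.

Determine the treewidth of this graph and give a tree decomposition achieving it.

Each bag holds 3 vertices, so the decomposition has width 2, which upper-bounds the treewidth. The edges 5–2–4–3–5 form a cycle, so G is not a tree and its treewidth is at least 2. Hence tw(G) = 2 exactly.

Treewidth 2.
One such decomposition:
Bags: B1 = {2, 3, 5}  B2 = {2, 3, 4}  B3 = {3, 4, 6}  B4 = {1, 4, 6}
Tree: B1–B2, B2–B3, B3–B4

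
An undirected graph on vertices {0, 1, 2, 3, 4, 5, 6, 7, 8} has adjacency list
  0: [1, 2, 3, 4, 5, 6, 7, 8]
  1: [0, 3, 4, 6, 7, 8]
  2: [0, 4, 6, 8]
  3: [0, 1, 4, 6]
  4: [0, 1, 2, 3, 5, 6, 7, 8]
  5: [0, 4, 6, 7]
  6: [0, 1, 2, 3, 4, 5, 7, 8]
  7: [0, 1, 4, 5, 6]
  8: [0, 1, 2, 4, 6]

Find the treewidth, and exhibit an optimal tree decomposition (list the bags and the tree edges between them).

Treewidth 4.
Bags: B1 = {0, 1, 4, 6, 7}  B2 = {0, 1, 4, 6, 8}  B3 = {0, 4, 5, 6, 7}  B4 = {0, 1, 3, 4, 6}  B5 = {0, 2, 4, 6, 8}
Tree: B1–B2, B1–B3, B2–B4, B2–B5

Each bag holds 5 vertices, so the decomposition has width 4, which upper-bounds the treewidth. Conversely, {0, 1, 4, 6, 8} is a clique of size 5, and the vertices of any clique must share a bag in every tree decomposition; so some bag has ≥ 5 vertices and tw(G) ≥ 4. Therefore the treewidth is 4.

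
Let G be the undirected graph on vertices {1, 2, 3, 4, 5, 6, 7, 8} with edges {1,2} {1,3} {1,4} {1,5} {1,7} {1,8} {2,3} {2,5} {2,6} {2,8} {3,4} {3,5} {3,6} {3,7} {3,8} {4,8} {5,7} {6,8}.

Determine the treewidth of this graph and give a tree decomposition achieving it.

Every bag has size at most 4, so the width is 4 − 1 = 3 and tw(G) ≤ 3. For the lower bound, the 4 vertices {1, 2, 3, 8} are pairwise adjacent, and any tree decomposition puts a clique entirely inside one bag — forcing width ≥ 3. Hence tw(G) = 3 exactly.

Treewidth 3.
One such decomposition:
Bags: B1 = {2, 3, 6, 8}  B2 = {1, 2, 3, 8}  B3 = {1, 2, 3, 5}  B4 = {1, 3, 5, 7}  B5 = {1, 3, 4, 8}
Tree: B1–B2, B2–B3, B3–B4, B2–B5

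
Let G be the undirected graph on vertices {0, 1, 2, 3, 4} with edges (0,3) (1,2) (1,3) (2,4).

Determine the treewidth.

1

A width-1 tree decomposition is:
Bags: B1 = {0, 3}  B2 = {1, 3}  B3 = {1, 2}  B4 = {2, 4}
Tree: B1–B2, B2–B3, B3–B4
Each bag holds 2 vertices, so the decomposition has width 1, which upper-bounds the treewidth. G has an edge, so its treewidth is at least 1. Therefore the treewidth is 1.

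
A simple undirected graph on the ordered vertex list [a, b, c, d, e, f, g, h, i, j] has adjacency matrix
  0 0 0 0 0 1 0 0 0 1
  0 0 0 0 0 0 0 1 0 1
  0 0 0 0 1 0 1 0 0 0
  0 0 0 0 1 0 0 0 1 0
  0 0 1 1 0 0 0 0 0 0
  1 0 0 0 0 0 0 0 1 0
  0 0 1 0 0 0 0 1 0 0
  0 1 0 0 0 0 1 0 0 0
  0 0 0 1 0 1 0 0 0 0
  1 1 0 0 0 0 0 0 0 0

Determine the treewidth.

A width-2 tree decomposition is:
Bags: B1 = {c, g, h}  B2 = {c, e, h}  B3 = {d, e, h}  B4 = {d, h, i}  B5 = {f, h, i}  B6 = {a, f, h}  B7 = {a, h, j}  B8 = {b, h, j}
Tree: B1–B2, B2–B3, B3–B4, B4–B5, B5–B6, B6–B7, B7–B8
Each bag holds 3 vertices, so the decomposition has width 2, which upper-bounds the treewidth. The edges h–g–c–e–d–i–f–a–j–b–h form a cycle, so G is not a tree and its treewidth is at least 2. Combining the bounds, tw(G) = 2.

2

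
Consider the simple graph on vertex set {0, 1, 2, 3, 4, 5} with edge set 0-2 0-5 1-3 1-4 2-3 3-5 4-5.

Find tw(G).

A width-2 tree decomposition is:
Bags: B1 = {0, 2, 5}  B2 = {2, 3, 5}  B3 = {3, 4, 5}  B4 = {1, 3, 4}
Tree: B1–B2, B2–B3, B3–B4
Every bag has size at most 3, so the width is 3 − 1 = 2 and tw(G) ≤ 2. For the lower bound, G contains the cycle 0–2–3–5–0, so G is not a forest; only forests have treewidth ≤ 1, hence tw(G) ≥ 2. Hence tw(G) = 2 exactly.

2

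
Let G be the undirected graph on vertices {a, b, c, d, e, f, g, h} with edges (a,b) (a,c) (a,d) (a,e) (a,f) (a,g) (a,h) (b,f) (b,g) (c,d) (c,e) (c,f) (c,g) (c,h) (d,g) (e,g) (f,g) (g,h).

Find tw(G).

A width-3 tree decomposition is:
Bags: B1 = {a, c, g, h}  B2 = {a, c, e, g}  B3 = {a, c, f, g}  B4 = {a, b, f, g}  B5 = {a, c, d, g}
Tree: B1–B2, B1–B3, B3–B4, B2–B5
The largest bag has 4 vertices, giving width 3; this decomposition certifies tw(G) ≤ 3. On the other hand G contains the 4-clique {a, c, d, g}. A clique must lie in a single bag of any decomposition, so no decomposition can have width below 3. Hence tw(G) = 3 exactly.

3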